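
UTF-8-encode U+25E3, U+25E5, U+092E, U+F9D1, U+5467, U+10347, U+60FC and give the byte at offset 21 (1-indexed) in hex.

0x83

1-indexed offset 21 is 0-indexed offset 20.
U+25E3 → 3-byte form E2 97 A3 at offsets 0–2.
U+25E5 → 3-byte form E2 97 A5 at offsets 3–5.
U+092E → 3-byte form E0 A4 AE at offsets 6–8.
U+F9D1 → 3-byte form EF A7 91 at offsets 9–11.
U+5467 → 3-byte form E5 91 A7 at offsets 12–14.
U+10347 → 4-byte form F0 90 8D 87 at offsets 15–18.
U+60FC → 3-byte form E6 83 BC at offsets 19–21.
Offset 20 falls in char 7's range; it's byte 2 of E6 83 BC = 0x83.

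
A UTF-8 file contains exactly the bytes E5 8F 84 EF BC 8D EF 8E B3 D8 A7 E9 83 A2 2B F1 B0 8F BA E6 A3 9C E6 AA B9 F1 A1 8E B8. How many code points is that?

10

Byte at offset 0: 0xE5 = 11100101 → 3-byte char (#1). Advance 3.
Byte at offset 3: 0xEF = 11101111 → 3-byte char (#2). Advance 3.
Byte at offset 6: 0xEF = 11101111 → 3-byte char (#3). Advance 3.
Byte at offset 9: 0xD8 = 11011000 → 2-byte char (#4). Advance 2.
Byte at offset 11: 0xE9 = 11101001 → 3-byte char (#5). Advance 3.
Byte at offset 14: 0x2B = 00101011 → 1-byte char (#6). Advance 1.
Byte at offset 15: 0xF1 = 11110001 → 4-byte char (#7). Advance 4.
Byte at offset 19: 0xE6 = 11100110 → 3-byte char (#8). Advance 3.
Byte at offset 22: 0xE6 = 11100110 → 3-byte char (#9). Advance 3.
Byte at offset 25: 0xF1 = 11110001 → 4-byte char (#10). Advance 4.
Reached end at offset 29 after 10 code points.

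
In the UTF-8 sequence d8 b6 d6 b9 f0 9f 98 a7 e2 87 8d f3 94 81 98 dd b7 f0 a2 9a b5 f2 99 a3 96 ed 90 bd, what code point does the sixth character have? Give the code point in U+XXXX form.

U+0777

Offset 0: leading byte 0xD8 = 11011000 → 2-byte char #1 = D8 B6.
Offset 2: leading byte 0xD6 = 11010110 → 2-byte char #2 = D6 B9.
Offset 4: leading byte 0xF0 = 11110000 → 4-byte char #3 = F0 9F 98 A7.
Offset 8: leading byte 0xE2 = 11100010 → 3-byte char #4 = E2 87 8D.
Offset 11: leading byte 0xF3 = 11110011 → 4-byte char #5 = F3 94 81 98.
Offset 15: leading byte 0xDD = 11011101 → 2-byte char #6 = DD B7.
Leading byte 0xDD = 11011101 matches 110xxxxx → 2-byte sequence.
Byte 1: 0xDD = 11011101, payload 11101 (5 bits).
Byte 2: 0xB7 = 10110111 (10xxxxxx ✓), payload 110111.
Concatenate: 11101110111 = 0x777 (11 bits → U+0777).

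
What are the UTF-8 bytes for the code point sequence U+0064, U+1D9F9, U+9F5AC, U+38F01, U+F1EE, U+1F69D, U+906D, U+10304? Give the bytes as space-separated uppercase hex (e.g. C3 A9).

U+0064: 1-byte form → 64.
U+1D9F9: 4-byte form → F0 9D A7 B9.
U+9F5AC: 4-byte form → F2 9F 96 AC.
U+38F01: 4-byte form → F0 B8 BC 81.
U+F1EE: 3-byte form → EF 87 AE.
U+1F69D: 4-byte form → F0 9F 9A 9D.
U+906D: 3-byte form → E9 81 AD.
U+10304: 4-byte form → F0 90 8C 84.
Concatenated (27 bytes): 64 F0 9D A7 B9 F2 9F 96 AC F0 B8 BC 81 EF 87 AE F0 9F 9A 9D E9 81 AD F0 90 8C 84.

64 F0 9D A7 B9 F2 9F 96 AC F0 B8 BC 81 EF 87 AE F0 9F 9A 9D E9 81 AD F0 90 8C 84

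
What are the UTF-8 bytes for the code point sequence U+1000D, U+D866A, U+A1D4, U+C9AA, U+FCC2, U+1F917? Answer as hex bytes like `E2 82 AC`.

U+1000D: 4-byte form → F0 90 80 8D.
U+D866A: 4-byte form → F3 98 99 AA.
U+A1D4: 3-byte form → EA 87 94.
U+C9AA: 3-byte form → EC A6 AA.
U+FCC2: 3-byte form → EF B3 82.
U+1F917: 4-byte form → F0 9F A4 97.
Concatenated (21 bytes): F0 90 80 8D F3 98 99 AA EA 87 94 EC A6 AA EF B3 82 F0 9F A4 97.

F0 90 80 8D F3 98 99 AA EA 87 94 EC A6 AA EF B3 82 F0 9F A4 97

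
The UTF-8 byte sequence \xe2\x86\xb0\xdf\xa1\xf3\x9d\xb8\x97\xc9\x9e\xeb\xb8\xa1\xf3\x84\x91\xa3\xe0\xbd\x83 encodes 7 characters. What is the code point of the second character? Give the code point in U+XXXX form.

Offset 0: leading byte 0xE2 = 11100010 → 3-byte char #1 = E2 86 B0.
Offset 3: leading byte 0xDF = 11011111 → 2-byte char #2 = DF A1.
Leading byte 0xDF = 11011111 matches 110xxxxx → 2-byte sequence.
Byte 1: 0xDF = 11011111, payload 11111 (5 bits).
Byte 2: 0xA1 = 10100001 (10xxxxxx ✓), payload 100001.
Concatenate: 11111100001 = 0x7E1 (11 bits → U+07E1).

U+07E1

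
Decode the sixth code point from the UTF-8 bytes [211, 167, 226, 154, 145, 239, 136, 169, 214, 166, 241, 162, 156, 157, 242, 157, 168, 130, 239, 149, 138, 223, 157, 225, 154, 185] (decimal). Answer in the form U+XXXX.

Offset 0: leading byte 0xD3 = 11010011 → 2-byte char #1 = D3 A7.
Offset 2: leading byte 0xE2 = 11100010 → 3-byte char #2 = E2 9A 91.
Offset 5: leading byte 0xEF = 11101111 → 3-byte char #3 = EF 88 A9.
Offset 8: leading byte 0xD6 = 11010110 → 2-byte char #4 = D6 A6.
Offset 10: leading byte 0xF1 = 11110001 → 4-byte char #5 = F1 A2 9C 9D.
Offset 14: leading byte 0xF2 = 11110010 → 4-byte char #6 = F2 9D A8 82.
Leading byte 0xF2 = 11110010 matches 11110xxx → 4-byte sequence.
Byte 1: 0xF2 = 11110010, payload 010 (3 bits).
Byte 2: 0x9D = 10011101 (10xxxxxx ✓), payload 011101.
Byte 3: 0xA8 = 10101000 (10xxxxxx ✓), payload 101000.
Byte 4: 0x82 = 10000010 (10xxxxxx ✓), payload 000010.
Concatenate: 010011101101000000010 = 0x9DA02 (21 bits → U+9DA02).

U+9DA02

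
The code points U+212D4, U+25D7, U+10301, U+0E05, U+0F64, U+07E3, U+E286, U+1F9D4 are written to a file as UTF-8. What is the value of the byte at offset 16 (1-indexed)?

1-indexed offset 16 is 0-indexed offset 15.
U+212D4 → 4-byte form F0 A1 8B 94 at offsets 0–3.
U+25D7 → 3-byte form E2 97 97 at offsets 4–6.
U+10301 → 4-byte form F0 90 8C 81 at offsets 7–10.
U+0E05 → 3-byte form E0 B8 85 at offsets 11–13.
U+0F64 → 3-byte form E0 BD A4 at offsets 14–16.
Offset 15 falls in char 5's range; it's byte 2 of E0 BD A4 = 0xBD.

0xBD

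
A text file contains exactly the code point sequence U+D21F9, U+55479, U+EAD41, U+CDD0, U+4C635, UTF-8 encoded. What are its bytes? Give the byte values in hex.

U+D21F9: 4-byte form → F3 92 87 B9.
U+55479: 4-byte form → F1 95 91 B9.
U+EAD41: 4-byte form → F3 AA B5 81.
U+CDD0: 3-byte form → EC B7 90.
U+4C635: 4-byte form → F1 8C 98 B5.
Concatenated (19 bytes): F3 92 87 B9 F1 95 91 B9 F3 AA B5 81 EC B7 90 F1 8C 98 B5.

F3 92 87 B9 F1 95 91 B9 F3 AA B5 81 EC B7 90 F1 8C 98 B5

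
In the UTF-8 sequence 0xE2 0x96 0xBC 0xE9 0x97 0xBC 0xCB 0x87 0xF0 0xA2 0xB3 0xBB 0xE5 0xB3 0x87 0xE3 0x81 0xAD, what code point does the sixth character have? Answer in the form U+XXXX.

U+306D

Offset 0: leading byte 0xE2 = 11100010 → 3-byte char #1 = E2 96 BC.
Offset 3: leading byte 0xE9 = 11101001 → 3-byte char #2 = E9 97 BC.
Offset 6: leading byte 0xCB = 11001011 → 2-byte char #3 = CB 87.
Offset 8: leading byte 0xF0 = 11110000 → 4-byte char #4 = F0 A2 B3 BB.
Offset 12: leading byte 0xE5 = 11100101 → 3-byte char #5 = E5 B3 87.
Offset 15: leading byte 0xE3 = 11100011 → 3-byte char #6 = E3 81 AD.
Leading byte 0xE3 = 11100011 matches 1110xxxx → 3-byte sequence.
Byte 1: 0xE3 = 11100011, payload 0011 (4 bits).
Byte 2: 0x81 = 10000001 (10xxxxxx ✓), payload 000001.
Byte 3: 0xAD = 10101101 (10xxxxxx ✓), payload 101101.
Concatenate: 0011000001101101 = 0x306D (16 bits → U+306D).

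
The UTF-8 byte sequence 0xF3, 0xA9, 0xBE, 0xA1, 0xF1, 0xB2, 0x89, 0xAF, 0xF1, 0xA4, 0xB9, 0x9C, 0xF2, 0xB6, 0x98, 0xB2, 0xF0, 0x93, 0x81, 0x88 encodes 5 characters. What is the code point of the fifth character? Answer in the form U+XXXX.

Offset 0: leading byte 0xF3 = 11110011 → 4-byte char #1 = F3 A9 BE A1.
Offset 4: leading byte 0xF1 = 11110001 → 4-byte char #2 = F1 B2 89 AF.
Offset 8: leading byte 0xF1 = 11110001 → 4-byte char #3 = F1 A4 B9 9C.
Offset 12: leading byte 0xF2 = 11110010 → 4-byte char #4 = F2 B6 98 B2.
Offset 16: leading byte 0xF0 = 11110000 → 4-byte char #5 = F0 93 81 88.
Leading byte 0xF0 = 11110000 matches 11110xxx → 4-byte sequence.
Byte 1: 0xF0 = 11110000, payload 000 (3 bits).
Byte 2: 0x93 = 10010011 (10xxxxxx ✓), payload 010011.
Byte 3: 0x81 = 10000001 (10xxxxxx ✓), payload 000001.
Byte 4: 0x88 = 10001000 (10xxxxxx ✓), payload 001000.
Concatenate: 000010011000001001000 = 0x13048 (21 bits → U+13048).

U+13048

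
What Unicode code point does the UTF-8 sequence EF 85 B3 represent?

Leading byte 0xEF = 11101111 matches 1110xxxx → 3-byte sequence.
Byte 1: 0xEF = 11101111, payload 1111 (4 bits).
Byte 2: 0x85 = 10000101 (10xxxxxx ✓), payload 000101.
Byte 3: 0xB3 = 10110011 (10xxxxxx ✓), payload 110011.
Concatenate: 1111000101110011 = 0xF173 (16 bits → U+F173).

U+F173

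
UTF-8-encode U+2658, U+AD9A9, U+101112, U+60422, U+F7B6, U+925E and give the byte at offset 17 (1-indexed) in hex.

0x9E

1-indexed offset 17 is 0-indexed offset 16.
U+2658 → 3-byte form E2 99 98 at offsets 0–2.
U+AD9A9 → 4-byte form F2 AD A6 A9 at offsets 3–6.
U+101112 → 4-byte form F4 81 84 92 at offsets 7–10.
U+60422 → 4-byte form F1 A0 90 A2 at offsets 11–14.
U+F7B6 → 3-byte form EF 9E B6 at offsets 15–17.
Offset 16 falls in char 5's range; it's byte 2 of EF 9E B6 = 0x9E.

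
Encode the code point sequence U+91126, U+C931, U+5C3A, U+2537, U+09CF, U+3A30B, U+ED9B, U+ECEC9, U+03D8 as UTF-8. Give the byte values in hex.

F2 91 84 A6 EC A4 B1 E5 B0 BA E2 94 B7 E0 A7 8F F0 BA 8C 8B EE B6 9B F3 AC BB 89 CF 98

U+91126: 4-byte form → F2 91 84 A6.
U+C931: 3-byte form → EC A4 B1.
U+5C3A: 3-byte form → E5 B0 BA.
U+2537: 3-byte form → E2 94 B7.
U+09CF: 3-byte form → E0 A7 8F.
U+3A30B: 4-byte form → F0 BA 8C 8B.
U+ED9B: 3-byte form → EE B6 9B.
U+ECEC9: 4-byte form → F3 AC BB 89.
U+03D8: 2-byte form → CF 98.
Concatenated (29 bytes): F2 91 84 A6 EC A4 B1 E5 B0 BA E2 94 B7 E0 A7 8F F0 BA 8C 8B EE B6 9B F3 AC BB 89 CF 98.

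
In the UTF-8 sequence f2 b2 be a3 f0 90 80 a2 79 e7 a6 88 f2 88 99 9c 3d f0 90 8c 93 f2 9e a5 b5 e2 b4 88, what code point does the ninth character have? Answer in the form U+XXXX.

U+2D08

Offset 0: leading byte 0xF2 = 11110010 → 4-byte char #1 = F2 B2 BE A3.
Offset 4: leading byte 0xF0 = 11110000 → 4-byte char #2 = F0 90 80 A2.
Offset 8: leading byte 0x79 = 01111001 → 1-byte char #3 = 79.
Offset 9: leading byte 0xE7 = 11100111 → 3-byte char #4 = E7 A6 88.
Offset 12: leading byte 0xF2 = 11110010 → 4-byte char #5 = F2 88 99 9C.
Offset 16: leading byte 0x3D = 00111101 → 1-byte char #6 = 3D.
Offset 17: leading byte 0xF0 = 11110000 → 4-byte char #7 = F0 90 8C 93.
Offset 21: leading byte 0xF2 = 11110010 → 4-byte char #8 = F2 9E A5 B5.
Offset 25: leading byte 0xE2 = 11100010 → 3-byte char #9 = E2 B4 88.
Leading byte 0xE2 = 11100010 matches 1110xxxx → 3-byte sequence.
Byte 1: 0xE2 = 11100010, payload 0010 (4 bits).
Byte 2: 0xB4 = 10110100 (10xxxxxx ✓), payload 110100.
Byte 3: 0x88 = 10001000 (10xxxxxx ✓), payload 001000.
Concatenate: 0010110100001000 = 0x2D08 (16 bits → U+2D08).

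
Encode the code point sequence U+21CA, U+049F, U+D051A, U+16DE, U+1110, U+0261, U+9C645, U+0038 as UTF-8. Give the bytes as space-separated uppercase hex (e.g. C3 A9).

U+21CA: 3-byte form → E2 87 8A.
U+049F: 2-byte form → D2 9F.
U+D051A: 4-byte form → F3 90 94 9A.
U+16DE: 3-byte form → E1 9B 9E.
U+1110: 3-byte form → E1 84 90.
U+0261: 2-byte form → C9 A1.
U+9C645: 4-byte form → F2 9C 99 85.
U+0038: 1-byte form → 38.
Concatenated (22 bytes): E2 87 8A D2 9F F3 90 94 9A E1 9B 9E E1 84 90 C9 A1 F2 9C 99 85 38.

E2 87 8A D2 9F F3 90 94 9A E1 9B 9E E1 84 90 C9 A1 F2 9C 99 85 38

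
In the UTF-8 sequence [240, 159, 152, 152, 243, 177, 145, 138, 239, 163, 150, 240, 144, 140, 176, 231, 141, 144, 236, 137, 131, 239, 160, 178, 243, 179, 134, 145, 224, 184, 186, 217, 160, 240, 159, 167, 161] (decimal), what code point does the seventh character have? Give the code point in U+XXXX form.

U+F832

Offset 0: leading byte 0xF0 = 11110000 → 4-byte char #1 = F0 9F 98 98.
Offset 4: leading byte 0xF3 = 11110011 → 4-byte char #2 = F3 B1 91 8A.
Offset 8: leading byte 0xEF = 11101111 → 3-byte char #3 = EF A3 96.
Offset 11: leading byte 0xF0 = 11110000 → 4-byte char #4 = F0 90 8C B0.
Offset 15: leading byte 0xE7 = 11100111 → 3-byte char #5 = E7 8D 90.
Offset 18: leading byte 0xEC = 11101100 → 3-byte char #6 = EC 89 83.
Offset 21: leading byte 0xEF = 11101111 → 3-byte char #7 = EF A0 B2.
Leading byte 0xEF = 11101111 matches 1110xxxx → 3-byte sequence.
Byte 1: 0xEF = 11101111, payload 1111 (4 bits).
Byte 2: 0xA0 = 10100000 (10xxxxxx ✓), payload 100000.
Byte 3: 0xB2 = 10110010 (10xxxxxx ✓), payload 110010.
Concatenate: 1111100000110010 = 0xF832 (16 bits → U+F832).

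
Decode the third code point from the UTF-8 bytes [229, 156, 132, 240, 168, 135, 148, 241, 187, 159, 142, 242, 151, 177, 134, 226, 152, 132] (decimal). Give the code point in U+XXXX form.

U+7B7CE

Offset 0: leading byte 0xE5 = 11100101 → 3-byte char #1 = E5 9C 84.
Offset 3: leading byte 0xF0 = 11110000 → 4-byte char #2 = F0 A8 87 94.
Offset 7: leading byte 0xF1 = 11110001 → 4-byte char #3 = F1 BB 9F 8E.
Leading byte 0xF1 = 11110001 matches 11110xxx → 4-byte sequence.
Byte 1: 0xF1 = 11110001, payload 001 (3 bits).
Byte 2: 0xBB = 10111011 (10xxxxxx ✓), payload 111011.
Byte 3: 0x9F = 10011111 (10xxxxxx ✓), payload 011111.
Byte 4: 0x8E = 10001110 (10xxxxxx ✓), payload 001110.
Concatenate: 001111011011111001110 = 0x7B7CE (21 bits → U+7B7CE).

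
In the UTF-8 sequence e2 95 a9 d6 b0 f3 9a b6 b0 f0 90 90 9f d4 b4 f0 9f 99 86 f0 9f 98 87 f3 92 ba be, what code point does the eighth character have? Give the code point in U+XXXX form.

U+D2EBE

Offset 0: leading byte 0xE2 = 11100010 → 3-byte char #1 = E2 95 A9.
Offset 3: leading byte 0xD6 = 11010110 → 2-byte char #2 = D6 B0.
Offset 5: leading byte 0xF3 = 11110011 → 4-byte char #3 = F3 9A B6 B0.
Offset 9: leading byte 0xF0 = 11110000 → 4-byte char #4 = F0 90 90 9F.
Offset 13: leading byte 0xD4 = 11010100 → 2-byte char #5 = D4 B4.
Offset 15: leading byte 0xF0 = 11110000 → 4-byte char #6 = F0 9F 99 86.
Offset 19: leading byte 0xF0 = 11110000 → 4-byte char #7 = F0 9F 98 87.
Offset 23: leading byte 0xF3 = 11110011 → 4-byte char #8 = F3 92 BA BE.
Leading byte 0xF3 = 11110011 matches 11110xxx → 4-byte sequence.
Byte 1: 0xF3 = 11110011, payload 011 (3 bits).
Byte 2: 0x92 = 10010010 (10xxxxxx ✓), payload 010010.
Byte 3: 0xBA = 10111010 (10xxxxxx ✓), payload 111010.
Byte 4: 0xBE = 10111110 (10xxxxxx ✓), payload 111110.
Concatenate: 011010010111010111110 = 0xD2EBE (21 bits → U+D2EBE).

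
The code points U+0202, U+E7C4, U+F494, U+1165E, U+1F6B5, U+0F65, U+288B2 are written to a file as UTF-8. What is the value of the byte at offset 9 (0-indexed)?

0x91

U+0202 → 2-byte form C8 82 at offsets 0–1.
U+E7C4 → 3-byte form EE 9F 84 at offsets 2–4.
U+F494 → 3-byte form EF 92 94 at offsets 5–7.
U+1165E → 4-byte form F0 91 99 9E at offsets 8–11.
Offset 9 falls in char 4's range; it's byte 2 of F0 91 99 9E = 0x91.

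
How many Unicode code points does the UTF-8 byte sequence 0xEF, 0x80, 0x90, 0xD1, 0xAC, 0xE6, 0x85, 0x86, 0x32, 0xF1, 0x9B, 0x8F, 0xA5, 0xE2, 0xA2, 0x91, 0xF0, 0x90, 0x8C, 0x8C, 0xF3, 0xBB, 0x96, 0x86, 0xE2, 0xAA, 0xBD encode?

9

Byte at offset 0: 0xEF = 11101111 → 3-byte char (#1). Advance 3.
Byte at offset 3: 0xD1 = 11010001 → 2-byte char (#2). Advance 2.
Byte at offset 5: 0xE6 = 11100110 → 3-byte char (#3). Advance 3.
Byte at offset 8: 0x32 = 00110010 → 1-byte char (#4). Advance 1.
Byte at offset 9: 0xF1 = 11110001 → 4-byte char (#5). Advance 4.
Byte at offset 13: 0xE2 = 11100010 → 3-byte char (#6). Advance 3.
Byte at offset 16: 0xF0 = 11110000 → 4-byte char (#7). Advance 4.
Byte at offset 20: 0xF3 = 11110011 → 4-byte char (#8). Advance 4.
Byte at offset 24: 0xE2 = 11100010 → 3-byte char (#9). Advance 3.
Reached end at offset 27 after 9 code points.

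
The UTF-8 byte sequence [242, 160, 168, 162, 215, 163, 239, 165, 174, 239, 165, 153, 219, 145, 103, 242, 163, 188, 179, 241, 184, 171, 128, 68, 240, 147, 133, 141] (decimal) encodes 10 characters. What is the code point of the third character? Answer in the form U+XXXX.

U+F96E

Offset 0: leading byte 0xF2 = 11110010 → 4-byte char #1 = F2 A0 A8 A2.
Offset 4: leading byte 0xD7 = 11010111 → 2-byte char #2 = D7 A3.
Offset 6: leading byte 0xEF = 11101111 → 3-byte char #3 = EF A5 AE.
Leading byte 0xEF = 11101111 matches 1110xxxx → 3-byte sequence.
Byte 1: 0xEF = 11101111, payload 1111 (4 bits).
Byte 2: 0xA5 = 10100101 (10xxxxxx ✓), payload 100101.
Byte 3: 0xAE = 10101110 (10xxxxxx ✓), payload 101110.
Concatenate: 1111100101101110 = 0xF96E (16 bits → U+F96E).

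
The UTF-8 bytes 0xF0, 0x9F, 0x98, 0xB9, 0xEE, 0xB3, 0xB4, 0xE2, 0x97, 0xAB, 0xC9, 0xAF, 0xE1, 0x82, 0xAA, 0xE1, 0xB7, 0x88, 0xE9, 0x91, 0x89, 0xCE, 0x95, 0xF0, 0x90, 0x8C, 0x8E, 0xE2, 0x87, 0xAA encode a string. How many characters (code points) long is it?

Byte at offset 0: 0xF0 = 11110000 → 4-byte char (#1). Advance 4.
Byte at offset 4: 0xEE = 11101110 → 3-byte char (#2). Advance 3.
Byte at offset 7: 0xE2 = 11100010 → 3-byte char (#3). Advance 3.
Byte at offset 10: 0xC9 = 11001001 → 2-byte char (#4). Advance 2.
Byte at offset 12: 0xE1 = 11100001 → 3-byte char (#5). Advance 3.
Byte at offset 15: 0xE1 = 11100001 → 3-byte char (#6). Advance 3.
Byte at offset 18: 0xE9 = 11101001 → 3-byte char (#7). Advance 3.
Byte at offset 21: 0xCE = 11001110 → 2-byte char (#8). Advance 2.
Byte at offset 23: 0xF0 = 11110000 → 4-byte char (#9). Advance 4.
Byte at offset 27: 0xE2 = 11100010 → 3-byte char (#10). Advance 3.
Reached end at offset 30 after 10 code points.

10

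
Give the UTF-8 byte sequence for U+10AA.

E1 82 AA

U+10AA = 0x10AA = 4266 decimal. In range U+0800–U+FFFF → 3-byte form: 1110xxxx 10xxxxxx 10xxxxxx.
Binary (16 bits): 0001000010101010.
Split 4+6+6: 0001 | 000010 | 101010.
Byte 1: 11100001 = 0xE1.
Byte 2: 10000010 = 0x82.
Byte 3: 10101010 = 0xAA.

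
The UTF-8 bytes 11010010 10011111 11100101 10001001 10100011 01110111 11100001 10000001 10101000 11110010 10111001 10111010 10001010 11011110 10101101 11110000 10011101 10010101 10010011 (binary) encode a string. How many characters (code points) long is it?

7

Byte at offset 0: 0xD2 = 11010010 → 2-byte char (#1). Advance 2.
Byte at offset 2: 0xE5 = 11100101 → 3-byte char (#2). Advance 3.
Byte at offset 5: 0x77 = 01110111 → 1-byte char (#3). Advance 1.
Byte at offset 6: 0xE1 = 11100001 → 3-byte char (#4). Advance 3.
Byte at offset 9: 0xF2 = 11110010 → 4-byte char (#5). Advance 4.
Byte at offset 13: 0xDE = 11011110 → 2-byte char (#6). Advance 2.
Byte at offset 15: 0xF0 = 11110000 → 4-byte char (#7). Advance 4.
Reached end at offset 19 after 7 code points.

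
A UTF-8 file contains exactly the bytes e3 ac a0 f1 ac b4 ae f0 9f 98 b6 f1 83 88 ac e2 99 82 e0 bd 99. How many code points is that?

Byte at offset 0: 0xE3 = 11100011 → 3-byte char (#1). Advance 3.
Byte at offset 3: 0xF1 = 11110001 → 4-byte char (#2). Advance 4.
Byte at offset 7: 0xF0 = 11110000 → 4-byte char (#3). Advance 4.
Byte at offset 11: 0xF1 = 11110001 → 4-byte char (#4). Advance 4.
Byte at offset 15: 0xE2 = 11100010 → 3-byte char (#5). Advance 3.
Byte at offset 18: 0xE0 = 11100000 → 3-byte char (#6). Advance 3.
Reached end at offset 21 after 6 code points.

6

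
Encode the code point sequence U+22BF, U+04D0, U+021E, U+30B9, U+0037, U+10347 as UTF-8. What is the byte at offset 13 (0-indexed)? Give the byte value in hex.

0x8D

U+22BF → 3-byte form E2 8A BF at offsets 0–2.
U+04D0 → 2-byte form D3 90 at offsets 3–4.
U+021E → 2-byte form C8 9E at offsets 5–6.
U+30B9 → 3-byte form E3 82 B9 at offsets 7–9.
U+0037 → 1-byte form 37 at offsets 10–10.
U+10347 → 4-byte form F0 90 8D 87 at offsets 11–14.
Offset 13 falls in char 6's range; it's byte 3 of F0 90 8D 87 = 0x8D.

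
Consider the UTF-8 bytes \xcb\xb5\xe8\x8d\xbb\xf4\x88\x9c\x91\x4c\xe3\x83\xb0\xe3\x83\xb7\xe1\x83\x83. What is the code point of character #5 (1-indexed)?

U+30F0

Offset 0: leading byte 0xCB = 11001011 → 2-byte char #1 = CB B5.
Offset 2: leading byte 0xE8 = 11101000 → 3-byte char #2 = E8 8D BB.
Offset 5: leading byte 0xF4 = 11110100 → 4-byte char #3 = F4 88 9C 91.
Offset 9: leading byte 0x4C = 01001100 → 1-byte char #4 = 4C.
Offset 10: leading byte 0xE3 = 11100011 → 3-byte char #5 = E3 83 B0.
Leading byte 0xE3 = 11100011 matches 1110xxxx → 3-byte sequence.
Byte 1: 0xE3 = 11100011, payload 0011 (4 bits).
Byte 2: 0x83 = 10000011 (10xxxxxx ✓), payload 000011.
Byte 3: 0xB0 = 10110000 (10xxxxxx ✓), payload 110000.
Concatenate: 0011000011110000 = 0x30F0 (16 bits → U+30F0).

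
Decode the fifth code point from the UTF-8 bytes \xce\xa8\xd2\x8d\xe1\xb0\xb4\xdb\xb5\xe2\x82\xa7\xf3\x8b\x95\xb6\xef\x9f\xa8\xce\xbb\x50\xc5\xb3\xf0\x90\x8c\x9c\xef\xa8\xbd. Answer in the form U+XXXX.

Offset 0: leading byte 0xCE = 11001110 → 2-byte char #1 = CE A8.
Offset 2: leading byte 0xD2 = 11010010 → 2-byte char #2 = D2 8D.
Offset 4: leading byte 0xE1 = 11100001 → 3-byte char #3 = E1 B0 B4.
Offset 7: leading byte 0xDB = 11011011 → 2-byte char #4 = DB B5.
Offset 9: leading byte 0xE2 = 11100010 → 3-byte char #5 = E2 82 A7.
Leading byte 0xE2 = 11100010 matches 1110xxxx → 3-byte sequence.
Byte 1: 0xE2 = 11100010, payload 0010 (4 bits).
Byte 2: 0x82 = 10000010 (10xxxxxx ✓), payload 000010.
Byte 3: 0xA7 = 10100111 (10xxxxxx ✓), payload 100111.
Concatenate: 0010000010100111 = 0x20A7 (16 bits → U+20A7).

U+20A7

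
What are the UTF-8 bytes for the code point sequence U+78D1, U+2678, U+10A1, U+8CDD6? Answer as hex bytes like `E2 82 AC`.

U+78D1: 3-byte form → E7 A3 91.
U+2678: 3-byte form → E2 99 B8.
U+10A1: 3-byte form → E1 82 A1.
U+8CDD6: 4-byte form → F2 8C B7 96.
Concatenated (13 bytes): E7 A3 91 E2 99 B8 E1 82 A1 F2 8C B7 96.

E7 A3 91 E2 99 B8 E1 82 A1 F2 8C B7 96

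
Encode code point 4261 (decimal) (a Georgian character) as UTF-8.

E1 82 A5

U+10A5 = 0x10A5 = 4261 decimal. In range U+0800–U+FFFF → 3-byte form: 1110xxxx 10xxxxxx 10xxxxxx.
Binary (16 bits): 0001000010100101.
Split 4+6+6: 0001 | 000010 | 100101.
Byte 1: 11100001 = 0xE1.
Byte 2: 10000010 = 0x82.
Byte 3: 10100101 = 0xA5.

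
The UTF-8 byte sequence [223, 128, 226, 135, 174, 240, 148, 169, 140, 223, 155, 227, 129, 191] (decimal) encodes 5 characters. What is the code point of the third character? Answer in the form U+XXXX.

U+14A4C

Offset 0: leading byte 0xDF = 11011111 → 2-byte char #1 = DF 80.
Offset 2: leading byte 0xE2 = 11100010 → 3-byte char #2 = E2 87 AE.
Offset 5: leading byte 0xF0 = 11110000 → 4-byte char #3 = F0 94 A9 8C.
Leading byte 0xF0 = 11110000 matches 11110xxx → 4-byte sequence.
Byte 1: 0xF0 = 11110000, payload 000 (3 bits).
Byte 2: 0x94 = 10010100 (10xxxxxx ✓), payload 010100.
Byte 3: 0xA9 = 10101001 (10xxxxxx ✓), payload 101001.
Byte 4: 0x8C = 10001100 (10xxxxxx ✓), payload 001100.
Concatenate: 000010100101001001100 = 0x14A4C (21 bits → U+14A4C).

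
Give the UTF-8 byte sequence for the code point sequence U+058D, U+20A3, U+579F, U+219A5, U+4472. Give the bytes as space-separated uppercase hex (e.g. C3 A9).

D6 8D E2 82 A3 E5 9E 9F F0 A1 A6 A5 E4 91 B2

U+058D: 2-byte form → D6 8D.
U+20A3: 3-byte form → E2 82 A3.
U+579F: 3-byte form → E5 9E 9F.
U+219A5: 4-byte form → F0 A1 A6 A5.
U+4472: 3-byte form → E4 91 B2.
Concatenated (15 bytes): D6 8D E2 82 A3 E5 9E 9F F0 A1 A6 A5 E4 91 B2.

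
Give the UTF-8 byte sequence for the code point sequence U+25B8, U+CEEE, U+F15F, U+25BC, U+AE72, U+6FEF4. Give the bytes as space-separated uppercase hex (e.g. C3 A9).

E2 96 B8 EC BB AE EF 85 9F E2 96 BC EA B9 B2 F1 AF BB B4

U+25B8: 3-byte form → E2 96 B8.
U+CEEE: 3-byte form → EC BB AE.
U+F15F: 3-byte form → EF 85 9F.
U+25BC: 3-byte form → E2 96 BC.
U+AE72: 3-byte form → EA B9 B2.
U+6FEF4: 4-byte form → F1 AF BB B4.
Concatenated (19 bytes): E2 96 B8 EC BB AE EF 85 9F E2 96 BC EA B9 B2 F1 AF BB B4.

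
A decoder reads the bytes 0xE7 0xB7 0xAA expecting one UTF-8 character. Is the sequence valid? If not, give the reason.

Leading byte 0xE7 = 11100111 → 3-byte form.
Continuation bytes 0xB7=10110111, 0xAA=10101010 all match 10xxxxxx.
Decoded value 0x7DEA is ≥ 0x800 (shortest form) and not a surrogate.

valid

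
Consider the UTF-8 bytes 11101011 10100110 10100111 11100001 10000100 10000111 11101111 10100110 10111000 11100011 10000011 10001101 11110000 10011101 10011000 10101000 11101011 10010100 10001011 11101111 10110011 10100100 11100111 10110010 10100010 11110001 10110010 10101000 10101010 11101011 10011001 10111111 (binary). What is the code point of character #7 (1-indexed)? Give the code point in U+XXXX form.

Offset 0: leading byte 0xEB = 11101011 → 3-byte char #1 = EB A6 A7.
Offset 3: leading byte 0xE1 = 11100001 → 3-byte char #2 = E1 84 87.
Offset 6: leading byte 0xEF = 11101111 → 3-byte char #3 = EF A6 B8.
Offset 9: leading byte 0xE3 = 11100011 → 3-byte char #4 = E3 83 8D.
Offset 12: leading byte 0xF0 = 11110000 → 4-byte char #5 = F0 9D 98 A8.
Offset 16: leading byte 0xEB = 11101011 → 3-byte char #6 = EB 94 8B.
Offset 19: leading byte 0xEF = 11101111 → 3-byte char #7 = EF B3 A4.
Leading byte 0xEF = 11101111 matches 1110xxxx → 3-byte sequence.
Byte 1: 0xEF = 11101111, payload 1111 (4 bits).
Byte 2: 0xB3 = 10110011 (10xxxxxx ✓), payload 110011.
Byte 3: 0xA4 = 10100100 (10xxxxxx ✓), payload 100100.
Concatenate: 1111110011100100 = 0xFCE4 (16 bits → U+FCE4).

U+FCE4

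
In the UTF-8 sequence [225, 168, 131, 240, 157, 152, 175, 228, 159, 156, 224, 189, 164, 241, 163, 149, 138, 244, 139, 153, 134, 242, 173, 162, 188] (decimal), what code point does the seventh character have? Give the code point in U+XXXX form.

Offset 0: leading byte 0xE1 = 11100001 → 3-byte char #1 = E1 A8 83.
Offset 3: leading byte 0xF0 = 11110000 → 4-byte char #2 = F0 9D 98 AF.
Offset 7: leading byte 0xE4 = 11100100 → 3-byte char #3 = E4 9F 9C.
Offset 10: leading byte 0xE0 = 11100000 → 3-byte char #4 = E0 BD A4.
Offset 13: leading byte 0xF1 = 11110001 → 4-byte char #5 = F1 A3 95 8A.
Offset 17: leading byte 0xF4 = 11110100 → 4-byte char #6 = F4 8B 99 86.
Offset 21: leading byte 0xF2 = 11110010 → 4-byte char #7 = F2 AD A2 BC.
Leading byte 0xF2 = 11110010 matches 11110xxx → 4-byte sequence.
Byte 1: 0xF2 = 11110010, payload 010 (3 bits).
Byte 2: 0xAD = 10101101 (10xxxxxx ✓), payload 101101.
Byte 3: 0xA2 = 10100010 (10xxxxxx ✓), payload 100010.
Byte 4: 0xBC = 10111100 (10xxxxxx ✓), payload 111100.
Concatenate: 010101101100010111100 = 0xAD8BC (21 bits → U+AD8BC).

U+AD8BC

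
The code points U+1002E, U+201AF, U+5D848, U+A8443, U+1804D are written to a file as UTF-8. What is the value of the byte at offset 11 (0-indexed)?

0x88

U+1002E → 4-byte form F0 90 80 AE at offsets 0–3.
U+201AF → 4-byte form F0 A0 86 AF at offsets 4–7.
U+5D848 → 4-byte form F1 9D A1 88 at offsets 8–11.
Offset 11 falls in char 3's range; it's byte 4 of F1 9D A1 88 = 0x88.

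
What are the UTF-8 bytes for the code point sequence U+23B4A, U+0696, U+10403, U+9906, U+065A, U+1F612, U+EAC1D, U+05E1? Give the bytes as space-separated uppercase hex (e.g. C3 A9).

F0 A3 AD 8A DA 96 F0 90 90 83 E9 A4 86 D9 9A F0 9F 98 92 F3 AA B0 9D D7 A1

U+23B4A: 4-byte form → F0 A3 AD 8A.
U+0696: 2-byte form → DA 96.
U+10403: 4-byte form → F0 90 90 83.
U+9906: 3-byte form → E9 A4 86.
U+065A: 2-byte form → D9 9A.
U+1F612: 4-byte form → F0 9F 98 92.
U+EAC1D: 4-byte form → F3 AA B0 9D.
U+05E1: 2-byte form → D7 A1.
Concatenated (25 bytes): F0 A3 AD 8A DA 96 F0 90 90 83 E9 A4 86 D9 9A F0 9F 98 92 F3 AA B0 9D D7 A1.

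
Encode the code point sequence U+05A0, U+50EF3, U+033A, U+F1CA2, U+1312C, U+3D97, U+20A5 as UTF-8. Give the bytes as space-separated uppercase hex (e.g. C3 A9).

U+05A0: 2-byte form → D6 A0.
U+50EF3: 4-byte form → F1 90 BB B3.
U+033A: 2-byte form → CC BA.
U+F1CA2: 4-byte form → F3 B1 B2 A2.
U+1312C: 4-byte form → F0 93 84 AC.
U+3D97: 3-byte form → E3 B6 97.
U+20A5: 3-byte form → E2 82 A5.
Concatenated (22 bytes): D6 A0 F1 90 BB B3 CC BA F3 B1 B2 A2 F0 93 84 AC E3 B6 97 E2 82 A5.

D6 A0 F1 90 BB B3 CC BA F3 B1 B2 A2 F0 93 84 AC E3 B6 97 E2 82 A5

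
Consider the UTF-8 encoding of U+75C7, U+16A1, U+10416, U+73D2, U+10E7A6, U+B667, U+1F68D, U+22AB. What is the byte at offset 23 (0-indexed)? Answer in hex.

0x8D

U+75C7 → 3-byte form E7 97 87 at offsets 0–2.
U+16A1 → 3-byte form E1 9A A1 at offsets 3–5.
U+10416 → 4-byte form F0 90 90 96 at offsets 6–9.
U+73D2 → 3-byte form E7 8F 92 at offsets 10–12.
U+10E7A6 → 4-byte form F4 8E 9E A6 at offsets 13–16.
U+B667 → 3-byte form EB 99 A7 at offsets 17–19.
U+1F68D → 4-byte form F0 9F 9A 8D at offsets 20–23.
Offset 23 falls in char 7's range; it's byte 4 of F0 9F 9A 8D = 0x8D.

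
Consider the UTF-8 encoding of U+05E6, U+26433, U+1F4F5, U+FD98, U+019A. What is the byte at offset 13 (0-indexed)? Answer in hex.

U+05E6 → 2-byte form D7 A6 at offsets 0–1.
U+26433 → 4-byte form F0 A6 90 B3 at offsets 2–5.
U+1F4F5 → 4-byte form F0 9F 93 B5 at offsets 6–9.
U+FD98 → 3-byte form EF B6 98 at offsets 10–12.
U+019A → 2-byte form C6 9A at offsets 13–14.
Offset 13 falls in char 5's range; it's byte 1 of C6 9A = 0xC6.

0xC6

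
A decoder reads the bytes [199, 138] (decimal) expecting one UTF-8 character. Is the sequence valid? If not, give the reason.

Leading byte 0xC7 = 11000111 → 2-byte form.
Continuation bytes 0x8A=10001010 all match 10xxxxxx.
Decoded value 0x1CA is ≥ 0x80 (shortest form) and not a surrogate.

valid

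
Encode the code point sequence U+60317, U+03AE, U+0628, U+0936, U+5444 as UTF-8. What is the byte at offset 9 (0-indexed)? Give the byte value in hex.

U+60317 → 4-byte form F1 A0 8C 97 at offsets 0–3.
U+03AE → 2-byte form CE AE at offsets 4–5.
U+0628 → 2-byte form D8 A8 at offsets 6–7.
U+0936 → 3-byte form E0 A4 B6 at offsets 8–10.
Offset 9 falls in char 4's range; it's byte 2 of E0 A4 B6 = 0xA4.

0xA4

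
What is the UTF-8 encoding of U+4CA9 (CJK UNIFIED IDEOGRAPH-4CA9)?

U+4CA9 = 0x4CA9 = 19625 decimal. In range U+0800–U+FFFF → 3-byte form: 1110xxxx 10xxxxxx 10xxxxxx.
Binary (16 bits): 0100110010101001.
Split 4+6+6: 0100 | 110010 | 101001.
Byte 1: 11100100 = 0xE4.
Byte 2: 10110010 = 0xB2.
Byte 3: 10101001 = 0xA9.

E4 B2 A9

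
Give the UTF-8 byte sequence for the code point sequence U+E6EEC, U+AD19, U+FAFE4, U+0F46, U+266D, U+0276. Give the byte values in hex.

U+E6EEC: 4-byte form → F3 A6 BB AC.
U+AD19: 3-byte form → EA B4 99.
U+FAFE4: 4-byte form → F3 BA BF A4.
U+0F46: 3-byte form → E0 BD 86.
U+266D: 3-byte form → E2 99 AD.
U+0276: 2-byte form → C9 B6.
Concatenated (19 bytes): F3 A6 BB AC EA B4 99 F3 BA BF A4 E0 BD 86 E2 99 AD C9 B6.

F3 A6 BB AC EA B4 99 F3 BA BF A4 E0 BD 86 E2 99 AD C9 B6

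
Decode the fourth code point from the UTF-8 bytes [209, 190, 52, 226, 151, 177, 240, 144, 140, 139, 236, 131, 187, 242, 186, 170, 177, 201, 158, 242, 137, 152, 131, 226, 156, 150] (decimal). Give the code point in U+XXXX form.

U+1030B

Offset 0: leading byte 0xD1 = 11010001 → 2-byte char #1 = D1 BE.
Offset 2: leading byte 0x34 = 00110100 → 1-byte char #2 = 34.
Offset 3: leading byte 0xE2 = 11100010 → 3-byte char #3 = E2 97 B1.
Offset 6: leading byte 0xF0 = 11110000 → 4-byte char #4 = F0 90 8C 8B.
Leading byte 0xF0 = 11110000 matches 11110xxx → 4-byte sequence.
Byte 1: 0xF0 = 11110000, payload 000 (3 bits).
Byte 2: 0x90 = 10010000 (10xxxxxx ✓), payload 010000.
Byte 3: 0x8C = 10001100 (10xxxxxx ✓), payload 001100.
Byte 4: 0x8B = 10001011 (10xxxxxx ✓), payload 001011.
Concatenate: 000010000001100001011 = 0x1030B (21 bits → U+1030B).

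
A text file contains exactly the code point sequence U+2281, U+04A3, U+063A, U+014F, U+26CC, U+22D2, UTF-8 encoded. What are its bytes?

U+2281: 3-byte form → E2 8A 81.
U+04A3: 2-byte form → D2 A3.
U+063A: 2-byte form → D8 BA.
U+014F: 2-byte form → C5 8F.
U+26CC: 3-byte form → E2 9B 8C.
U+22D2: 3-byte form → E2 8B 92.
Concatenated (15 bytes): E2 8A 81 D2 A3 D8 BA C5 8F E2 9B 8C E2 8B 92.

E2 8A 81 D2 A3 D8 BA C5 8F E2 9B 8C E2 8B 92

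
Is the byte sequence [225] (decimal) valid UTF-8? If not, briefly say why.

Leading byte 0xE1 = 11100001 → 3-byte form, but only 1 byte is present.

invalid (sequence truncated)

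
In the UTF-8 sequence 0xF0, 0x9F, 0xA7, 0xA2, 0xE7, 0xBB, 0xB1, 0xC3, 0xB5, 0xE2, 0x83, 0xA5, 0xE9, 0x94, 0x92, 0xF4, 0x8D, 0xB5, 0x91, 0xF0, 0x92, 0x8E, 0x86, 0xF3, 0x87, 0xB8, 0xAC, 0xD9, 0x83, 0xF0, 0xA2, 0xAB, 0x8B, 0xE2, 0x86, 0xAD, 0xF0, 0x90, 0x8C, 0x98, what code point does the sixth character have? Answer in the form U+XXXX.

Offset 0: leading byte 0xF0 = 11110000 → 4-byte char #1 = F0 9F A7 A2.
Offset 4: leading byte 0xE7 = 11100111 → 3-byte char #2 = E7 BB B1.
Offset 7: leading byte 0xC3 = 11000011 → 2-byte char #3 = C3 B5.
Offset 9: leading byte 0xE2 = 11100010 → 3-byte char #4 = E2 83 A5.
Offset 12: leading byte 0xE9 = 11101001 → 3-byte char #5 = E9 94 92.
Offset 15: leading byte 0xF4 = 11110100 → 4-byte char #6 = F4 8D B5 91.
Leading byte 0xF4 = 11110100 matches 11110xxx → 4-byte sequence.
Byte 1: 0xF4 = 11110100, payload 100 (3 bits).
Byte 2: 0x8D = 10001101 (10xxxxxx ✓), payload 001101.
Byte 3: 0xB5 = 10110101 (10xxxxxx ✓), payload 110101.
Byte 4: 0x91 = 10010001 (10xxxxxx ✓), payload 010001.
Concatenate: 100001101110101010001 = 0x10DD51 (21 bits → U+10DD51).

U+10DD51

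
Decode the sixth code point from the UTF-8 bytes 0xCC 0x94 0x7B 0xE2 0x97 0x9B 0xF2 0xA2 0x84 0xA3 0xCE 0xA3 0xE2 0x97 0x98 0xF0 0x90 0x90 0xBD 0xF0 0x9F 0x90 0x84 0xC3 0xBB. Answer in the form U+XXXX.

Offset 0: leading byte 0xCC = 11001100 → 2-byte char #1 = CC 94.
Offset 2: leading byte 0x7B = 01111011 → 1-byte char #2 = 7B.
Offset 3: leading byte 0xE2 = 11100010 → 3-byte char #3 = E2 97 9B.
Offset 6: leading byte 0xF2 = 11110010 → 4-byte char #4 = F2 A2 84 A3.
Offset 10: leading byte 0xCE = 11001110 → 2-byte char #5 = CE A3.
Offset 12: leading byte 0xE2 = 11100010 → 3-byte char #6 = E2 97 98.
Leading byte 0xE2 = 11100010 matches 1110xxxx → 3-byte sequence.
Byte 1: 0xE2 = 11100010, payload 0010 (4 bits).
Byte 2: 0x97 = 10010111 (10xxxxxx ✓), payload 010111.
Byte 3: 0x98 = 10011000 (10xxxxxx ✓), payload 011000.
Concatenate: 0010010111011000 = 0x25D8 (16 bits → U+25D8).

U+25D8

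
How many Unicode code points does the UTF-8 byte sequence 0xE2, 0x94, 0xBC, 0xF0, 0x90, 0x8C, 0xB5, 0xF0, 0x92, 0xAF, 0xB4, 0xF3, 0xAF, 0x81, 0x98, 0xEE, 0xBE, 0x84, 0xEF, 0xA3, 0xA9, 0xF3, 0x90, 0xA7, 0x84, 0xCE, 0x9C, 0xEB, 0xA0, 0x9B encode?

9

Byte at offset 0: 0xE2 = 11100010 → 3-byte char (#1). Advance 3.
Byte at offset 3: 0xF0 = 11110000 → 4-byte char (#2). Advance 4.
Byte at offset 7: 0xF0 = 11110000 → 4-byte char (#3). Advance 4.
Byte at offset 11: 0xF3 = 11110011 → 4-byte char (#4). Advance 4.
Byte at offset 15: 0xEE = 11101110 → 3-byte char (#5). Advance 3.
Byte at offset 18: 0xEF = 11101111 → 3-byte char (#6). Advance 3.
Byte at offset 21: 0xF3 = 11110011 → 4-byte char (#7). Advance 4.
Byte at offset 25: 0xCE = 11001110 → 2-byte char (#8). Advance 2.
Byte at offset 27: 0xEB = 11101011 → 3-byte char (#9). Advance 3.
Reached end at offset 30 after 9 code points.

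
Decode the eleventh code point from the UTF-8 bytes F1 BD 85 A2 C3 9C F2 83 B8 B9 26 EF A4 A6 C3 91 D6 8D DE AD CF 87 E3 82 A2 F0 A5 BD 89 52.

U+25F49

Offset 0: leading byte 0xF1 = 11110001 → 4-byte char #1 = F1 BD 85 A2.
Offset 4: leading byte 0xC3 = 11000011 → 2-byte char #2 = C3 9C.
Offset 6: leading byte 0xF2 = 11110010 → 4-byte char #3 = F2 83 B8 B9.
Offset 10: leading byte 0x26 = 00100110 → 1-byte char #4 = 26.
Offset 11: leading byte 0xEF = 11101111 → 3-byte char #5 = EF A4 A6.
Offset 14: leading byte 0xC3 = 11000011 → 2-byte char #6 = C3 91.
Offset 16: leading byte 0xD6 = 11010110 → 2-byte char #7 = D6 8D.
Offset 18: leading byte 0xDE = 11011110 → 2-byte char #8 = DE AD.
Offset 20: leading byte 0xCF = 11001111 → 2-byte char #9 = CF 87.
Offset 22: leading byte 0xE3 = 11100011 → 3-byte char #10 = E3 82 A2.
Offset 25: leading byte 0xF0 = 11110000 → 4-byte char #11 = F0 A5 BD 89.
Leading byte 0xF0 = 11110000 matches 11110xxx → 4-byte sequence.
Byte 1: 0xF0 = 11110000, payload 000 (3 bits).
Byte 2: 0xA5 = 10100101 (10xxxxxx ✓), payload 100101.
Byte 3: 0xBD = 10111101 (10xxxxxx ✓), payload 111101.
Byte 4: 0x89 = 10001001 (10xxxxxx ✓), payload 001001.
Concatenate: 000100101111101001001 = 0x25F49 (21 bits → U+25F49).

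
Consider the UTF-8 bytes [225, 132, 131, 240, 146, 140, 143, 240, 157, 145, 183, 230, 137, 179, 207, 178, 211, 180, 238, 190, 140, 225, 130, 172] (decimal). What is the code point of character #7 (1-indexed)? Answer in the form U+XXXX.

Offset 0: leading byte 0xE1 = 11100001 → 3-byte char #1 = E1 84 83.
Offset 3: leading byte 0xF0 = 11110000 → 4-byte char #2 = F0 92 8C 8F.
Offset 7: leading byte 0xF0 = 11110000 → 4-byte char #3 = F0 9D 91 B7.
Offset 11: leading byte 0xE6 = 11100110 → 3-byte char #4 = E6 89 B3.
Offset 14: leading byte 0xCF = 11001111 → 2-byte char #5 = CF B2.
Offset 16: leading byte 0xD3 = 11010011 → 2-byte char #6 = D3 B4.
Offset 18: leading byte 0xEE = 11101110 → 3-byte char #7 = EE BE 8C.
Leading byte 0xEE = 11101110 matches 1110xxxx → 3-byte sequence.
Byte 1: 0xEE = 11101110, payload 1110 (4 bits).
Byte 2: 0xBE = 10111110 (10xxxxxx ✓), payload 111110.
Byte 3: 0x8C = 10001100 (10xxxxxx ✓), payload 001100.
Concatenate: 1110111110001100 = 0xEF8C (16 bits → U+EF8C).

U+EF8C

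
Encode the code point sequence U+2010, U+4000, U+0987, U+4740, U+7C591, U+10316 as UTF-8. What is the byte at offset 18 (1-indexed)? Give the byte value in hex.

1-indexed offset 18 is 0-indexed offset 17.
U+2010 → 3-byte form E2 80 90 at offsets 0–2.
U+4000 → 3-byte form E4 80 80 at offsets 3–5.
U+0987 → 3-byte form E0 A6 87 at offsets 6–8.
U+4740 → 3-byte form E4 9D 80 at offsets 9–11.
U+7C591 → 4-byte form F1 BC 96 91 at offsets 12–15.
U+10316 → 4-byte form F0 90 8C 96 at offsets 16–19.
Offset 17 falls in char 6's range; it's byte 2 of F0 90 8C 96 = 0x90.

0x90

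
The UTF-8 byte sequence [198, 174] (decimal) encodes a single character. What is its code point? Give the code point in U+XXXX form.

U+01AE

Leading byte 0xC6 = 11000110 matches 110xxxxx → 2-byte sequence.
Byte 1: 0xC6 = 11000110, payload 00110 (5 bits).
Byte 2: 0xAE = 10101110 (10xxxxxx ✓), payload 101110.
Concatenate: 00110101110 = 0x1AE (11 bits → U+01AE).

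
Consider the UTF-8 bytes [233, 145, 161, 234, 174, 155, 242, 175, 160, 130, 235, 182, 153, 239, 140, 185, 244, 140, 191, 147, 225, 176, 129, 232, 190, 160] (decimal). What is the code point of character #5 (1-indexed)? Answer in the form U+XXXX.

Offset 0: leading byte 0xE9 = 11101001 → 3-byte char #1 = E9 91 A1.
Offset 3: leading byte 0xEA = 11101010 → 3-byte char #2 = EA AE 9B.
Offset 6: leading byte 0xF2 = 11110010 → 4-byte char #3 = F2 AF A0 82.
Offset 10: leading byte 0xEB = 11101011 → 3-byte char #4 = EB B6 99.
Offset 13: leading byte 0xEF = 11101111 → 3-byte char #5 = EF 8C B9.
Leading byte 0xEF = 11101111 matches 1110xxxx → 3-byte sequence.
Byte 1: 0xEF = 11101111, payload 1111 (4 bits).
Byte 2: 0x8C = 10001100 (10xxxxxx ✓), payload 001100.
Byte 3: 0xB9 = 10111001 (10xxxxxx ✓), payload 111001.
Concatenate: 1111001100111001 = 0xF339 (16 bits → U+F339).

U+F339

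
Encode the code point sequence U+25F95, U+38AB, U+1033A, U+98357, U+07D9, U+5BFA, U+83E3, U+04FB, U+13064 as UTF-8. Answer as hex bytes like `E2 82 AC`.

F0 A5 BE 95 E3 A2 AB F0 90 8C BA F2 98 8D 97 DF 99 E5 AF BA E8 8F A3 D3 BB F0 93 81 A4

U+25F95: 4-byte form → F0 A5 BE 95.
U+38AB: 3-byte form → E3 A2 AB.
U+1033A: 4-byte form → F0 90 8C BA.
U+98357: 4-byte form → F2 98 8D 97.
U+07D9: 2-byte form → DF 99.
U+5BFA: 3-byte form → E5 AF BA.
U+83E3: 3-byte form → E8 8F A3.
U+04FB: 2-byte form → D3 BB.
U+13064: 4-byte form → F0 93 81 A4.
Concatenated (29 bytes): F0 A5 BE 95 E3 A2 AB F0 90 8C BA F2 98 8D 97 DF 99 E5 AF BA E8 8F A3 D3 BB F0 93 81 A4.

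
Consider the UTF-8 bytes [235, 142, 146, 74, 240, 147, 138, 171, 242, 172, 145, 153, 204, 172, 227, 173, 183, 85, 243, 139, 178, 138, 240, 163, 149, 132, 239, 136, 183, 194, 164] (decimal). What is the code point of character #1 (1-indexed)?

Offset 0: leading byte 0xEB = 11101011 → 3-byte char #1 = EB 8E 92.
Leading byte 0xEB = 11101011 matches 1110xxxx → 3-byte sequence.
Byte 1: 0xEB = 11101011, payload 1011 (4 bits).
Byte 2: 0x8E = 10001110 (10xxxxxx ✓), payload 001110.
Byte 3: 0x92 = 10010010 (10xxxxxx ✓), payload 010010.
Concatenate: 1011001110010010 = 0xB392 (16 bits → U+B392).

U+B392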